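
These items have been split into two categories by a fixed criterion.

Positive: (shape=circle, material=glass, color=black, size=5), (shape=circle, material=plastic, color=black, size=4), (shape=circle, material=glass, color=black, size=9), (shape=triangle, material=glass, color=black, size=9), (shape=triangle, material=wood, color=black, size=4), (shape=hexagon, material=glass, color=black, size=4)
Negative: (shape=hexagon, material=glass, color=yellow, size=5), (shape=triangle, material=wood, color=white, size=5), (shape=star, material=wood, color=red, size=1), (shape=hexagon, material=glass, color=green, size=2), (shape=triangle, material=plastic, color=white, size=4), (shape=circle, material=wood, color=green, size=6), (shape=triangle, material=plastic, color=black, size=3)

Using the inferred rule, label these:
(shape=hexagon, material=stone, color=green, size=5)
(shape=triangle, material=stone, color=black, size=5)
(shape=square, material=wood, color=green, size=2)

Negative, Positive, Negative

A rule that fits every label: color is black AND size ≥ 4 — true of each 'Positive' example, false of each 'Negative' one.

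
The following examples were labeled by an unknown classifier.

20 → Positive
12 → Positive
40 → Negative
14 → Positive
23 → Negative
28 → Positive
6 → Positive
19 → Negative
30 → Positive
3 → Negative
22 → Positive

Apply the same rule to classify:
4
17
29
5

'Positive' ⟺ even AND at most 30.
4 — 4 is even, 4 ≤ 30, hence Positive.
17 — 17 is odd, 17 ≤ 30, hence Negative.
29 — 29 is odd, 29 ≤ 30, hence Negative.
5 — 5 is odd, 5 ≤ 30, hence Negative.

Positive, Negative, Negative, Negative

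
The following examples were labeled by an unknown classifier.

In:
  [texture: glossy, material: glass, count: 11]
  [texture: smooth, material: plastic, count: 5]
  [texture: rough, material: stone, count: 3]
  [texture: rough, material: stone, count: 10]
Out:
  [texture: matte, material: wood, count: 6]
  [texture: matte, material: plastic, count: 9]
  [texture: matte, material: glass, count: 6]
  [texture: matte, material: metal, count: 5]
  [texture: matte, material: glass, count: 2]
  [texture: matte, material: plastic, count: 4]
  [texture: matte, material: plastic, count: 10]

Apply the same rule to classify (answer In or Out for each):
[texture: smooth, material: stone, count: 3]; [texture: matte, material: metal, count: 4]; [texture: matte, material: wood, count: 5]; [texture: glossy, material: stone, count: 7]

In, Out, Out, In

One predicate separates the groups cleanly: texture is not matte.
[texture: smooth, material: stone, count: 3]: texture is smooth, has this property → In. [texture: matte, material: metal, count: 4]: texture is matte, does not pass → Out. [texture: matte, material: wood, count: 5]: texture is matte, does not pass → Out. [texture: glossy, material: stone, count: 7]: texture is glossy, has this property → In.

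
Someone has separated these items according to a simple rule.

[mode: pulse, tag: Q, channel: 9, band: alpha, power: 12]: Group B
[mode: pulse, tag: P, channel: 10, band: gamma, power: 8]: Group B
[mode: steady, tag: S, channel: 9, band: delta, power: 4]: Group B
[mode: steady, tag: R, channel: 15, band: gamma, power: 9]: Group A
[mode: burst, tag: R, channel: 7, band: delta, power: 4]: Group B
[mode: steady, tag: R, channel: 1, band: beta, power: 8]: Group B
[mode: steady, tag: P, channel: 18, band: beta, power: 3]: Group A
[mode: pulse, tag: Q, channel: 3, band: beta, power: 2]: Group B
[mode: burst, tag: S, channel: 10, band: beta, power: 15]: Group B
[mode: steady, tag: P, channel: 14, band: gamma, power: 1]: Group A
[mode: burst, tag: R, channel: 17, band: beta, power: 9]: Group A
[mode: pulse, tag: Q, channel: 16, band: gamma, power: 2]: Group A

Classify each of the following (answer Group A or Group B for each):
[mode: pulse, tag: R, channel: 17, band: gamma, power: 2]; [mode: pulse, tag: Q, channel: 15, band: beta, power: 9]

Group A, Group A

One predicate separates the groups cleanly: channel ≥ 14.
Group A: [mode: pulse, tag: R, channel: 17, band: gamma, power: 2], since channel = 17.
Group A: [mode: pulse, tag: Q, channel: 15, band: beta, power: 9], since channel = 15.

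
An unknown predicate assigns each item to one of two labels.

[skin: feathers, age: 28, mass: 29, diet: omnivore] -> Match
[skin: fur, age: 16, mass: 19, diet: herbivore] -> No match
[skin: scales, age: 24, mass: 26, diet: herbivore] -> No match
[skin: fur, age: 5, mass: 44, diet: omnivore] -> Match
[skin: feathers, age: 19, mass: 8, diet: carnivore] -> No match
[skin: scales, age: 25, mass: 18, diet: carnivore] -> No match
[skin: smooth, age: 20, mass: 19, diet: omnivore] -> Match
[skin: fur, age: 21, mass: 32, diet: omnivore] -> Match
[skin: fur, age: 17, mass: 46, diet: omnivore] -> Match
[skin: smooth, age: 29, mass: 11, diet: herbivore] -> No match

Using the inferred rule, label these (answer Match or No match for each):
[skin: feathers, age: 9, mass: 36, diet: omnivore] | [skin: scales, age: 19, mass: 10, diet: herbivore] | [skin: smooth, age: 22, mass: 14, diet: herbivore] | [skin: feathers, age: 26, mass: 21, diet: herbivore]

Match, No match, No match, No match

The simplest hypothesis consistent with all the labels is: diet is omnivore.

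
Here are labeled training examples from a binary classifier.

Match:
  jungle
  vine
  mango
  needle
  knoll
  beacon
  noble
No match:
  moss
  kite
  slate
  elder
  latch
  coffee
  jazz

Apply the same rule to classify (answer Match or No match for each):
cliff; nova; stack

Looking at the examples, the only property every 'Match' case has and every 'No match' case lacks is: contains 'n'.
cliff — no 'n', hence No match.
nova — has 'n', hence Match.
stack — no 'n', hence No match.

No match, Match, No match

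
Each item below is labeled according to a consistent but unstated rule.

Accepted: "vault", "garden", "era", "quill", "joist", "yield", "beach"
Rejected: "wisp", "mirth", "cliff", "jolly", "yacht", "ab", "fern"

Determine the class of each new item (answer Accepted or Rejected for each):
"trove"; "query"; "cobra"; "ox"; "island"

Accepted, Accepted, Accepted, Rejected, Accepted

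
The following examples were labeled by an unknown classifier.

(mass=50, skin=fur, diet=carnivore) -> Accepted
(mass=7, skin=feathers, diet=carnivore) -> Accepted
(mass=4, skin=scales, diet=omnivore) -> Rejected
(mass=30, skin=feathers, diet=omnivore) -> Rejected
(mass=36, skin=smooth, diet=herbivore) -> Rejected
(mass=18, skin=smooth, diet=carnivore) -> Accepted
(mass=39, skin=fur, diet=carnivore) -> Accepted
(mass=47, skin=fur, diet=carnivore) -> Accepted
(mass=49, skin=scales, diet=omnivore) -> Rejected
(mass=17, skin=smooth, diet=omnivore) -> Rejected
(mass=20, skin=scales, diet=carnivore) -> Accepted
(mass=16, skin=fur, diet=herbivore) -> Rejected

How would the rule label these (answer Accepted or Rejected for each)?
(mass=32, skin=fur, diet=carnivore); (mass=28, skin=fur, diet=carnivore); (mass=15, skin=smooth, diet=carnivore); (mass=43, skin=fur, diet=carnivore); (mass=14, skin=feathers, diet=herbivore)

Accepted, Accepted, Accepted, Accepted, Rejected

Comparing the two groups points to one rule — diet is carnivore.
Accepted: (mass=32, skin=fur, diet=carnivore), since diet is carnivore. Accepted: (mass=28, skin=fur, diet=carnivore), since diet is carnivore. Accepted: (mass=15, skin=smooth, diet=carnivore), since diet is carnivore. Accepted: (mass=43, skin=fur, diet=carnivore), since diet is carnivore. Rejected: (mass=14, skin=feathers, diet=herbivore), since diet is herbivore.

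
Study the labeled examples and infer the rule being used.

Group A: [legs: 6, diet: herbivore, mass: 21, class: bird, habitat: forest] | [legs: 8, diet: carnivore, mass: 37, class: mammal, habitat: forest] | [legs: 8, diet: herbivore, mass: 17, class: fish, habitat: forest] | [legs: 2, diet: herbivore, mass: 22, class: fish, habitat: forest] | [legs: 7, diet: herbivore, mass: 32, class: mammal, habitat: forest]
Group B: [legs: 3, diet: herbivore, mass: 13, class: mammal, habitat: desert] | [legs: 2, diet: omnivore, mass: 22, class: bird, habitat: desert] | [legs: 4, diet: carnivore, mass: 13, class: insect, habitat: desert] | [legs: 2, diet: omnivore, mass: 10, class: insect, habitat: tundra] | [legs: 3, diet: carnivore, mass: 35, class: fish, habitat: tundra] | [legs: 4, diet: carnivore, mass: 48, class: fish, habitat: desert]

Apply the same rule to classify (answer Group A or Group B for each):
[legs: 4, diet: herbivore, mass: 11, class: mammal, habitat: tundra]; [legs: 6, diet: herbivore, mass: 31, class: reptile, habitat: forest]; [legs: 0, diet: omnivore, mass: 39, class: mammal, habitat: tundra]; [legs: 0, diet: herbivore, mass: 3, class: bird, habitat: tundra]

Group B, Group A, Group B, Group B

The classifier is using: habitat is forest.
[legs: 4, diet: herbivore, mass: 11, class: mammal, habitat: tundra] → habitat is tundra → Group B.
[legs: 6, diet: herbivore, mass: 31, class: reptile, habitat: forest] → habitat is forest → Group A.
[legs: 0, diet: omnivore, mass: 39, class: mammal, habitat: tundra] → habitat is tundra → Group B.
[legs: 0, diet: herbivore, mass: 3, class: bird, habitat: tundra] → habitat is tundra → Group B.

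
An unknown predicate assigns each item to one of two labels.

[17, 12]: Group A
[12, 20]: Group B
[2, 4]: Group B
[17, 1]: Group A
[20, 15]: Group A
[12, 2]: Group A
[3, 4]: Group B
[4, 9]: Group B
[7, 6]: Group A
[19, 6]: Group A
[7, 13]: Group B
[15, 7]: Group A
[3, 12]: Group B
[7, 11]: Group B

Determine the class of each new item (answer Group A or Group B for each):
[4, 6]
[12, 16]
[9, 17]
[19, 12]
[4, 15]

Group B, Group B, Group B, Group A, Group B

Every 'Group A' example satisfies: first > second. None of the 'Group B' examples do.
[4, 6] → 4 < 6 → Group B. [12, 16] → 12 < 16 → Group B. [9, 17] → 9 < 17 → Group B. [19, 12] → 19 > 12 → Group A. [4, 15] → 4 < 15 → Group B.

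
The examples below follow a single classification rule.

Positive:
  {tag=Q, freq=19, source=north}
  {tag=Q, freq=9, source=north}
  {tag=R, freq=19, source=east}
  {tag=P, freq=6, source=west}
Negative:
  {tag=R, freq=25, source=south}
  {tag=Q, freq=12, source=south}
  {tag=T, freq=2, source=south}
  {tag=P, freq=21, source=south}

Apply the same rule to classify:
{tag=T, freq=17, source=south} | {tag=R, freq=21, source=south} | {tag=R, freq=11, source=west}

A rule that fits every label: source is not south — true of each 'Positive' example, false of each 'Negative' one.
{tag=T, freq=17, source=south}: source is south, does not satisfy this → Negative.
{tag=R, freq=21, source=south}: source is south, does not satisfy this → Negative.
{tag=R, freq=11, source=west}: source is west, satisfies this → Positive.

Negative, Negative, Positive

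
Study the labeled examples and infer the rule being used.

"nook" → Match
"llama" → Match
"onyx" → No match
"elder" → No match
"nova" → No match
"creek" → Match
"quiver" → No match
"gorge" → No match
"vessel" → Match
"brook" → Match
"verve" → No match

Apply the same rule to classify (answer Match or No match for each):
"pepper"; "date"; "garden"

Match, No match, No match

The common property of the 'Match' items is: has a double letter. No 'No match' item has it.
Match: "pepper", since 'pp' doubled. No match: "date", since no doubled letter. No match: "garden", since no doubled letter.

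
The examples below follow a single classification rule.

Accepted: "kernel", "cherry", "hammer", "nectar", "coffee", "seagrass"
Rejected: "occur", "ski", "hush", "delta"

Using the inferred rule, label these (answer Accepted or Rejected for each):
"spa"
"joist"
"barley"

Rejected, Rejected, Accepted

The classifier is using: length ≥ 6.
"spa" — length 3, hence Rejected.
"joist" — length 5, hence Rejected.
"barley" — length 6, hence Accepted.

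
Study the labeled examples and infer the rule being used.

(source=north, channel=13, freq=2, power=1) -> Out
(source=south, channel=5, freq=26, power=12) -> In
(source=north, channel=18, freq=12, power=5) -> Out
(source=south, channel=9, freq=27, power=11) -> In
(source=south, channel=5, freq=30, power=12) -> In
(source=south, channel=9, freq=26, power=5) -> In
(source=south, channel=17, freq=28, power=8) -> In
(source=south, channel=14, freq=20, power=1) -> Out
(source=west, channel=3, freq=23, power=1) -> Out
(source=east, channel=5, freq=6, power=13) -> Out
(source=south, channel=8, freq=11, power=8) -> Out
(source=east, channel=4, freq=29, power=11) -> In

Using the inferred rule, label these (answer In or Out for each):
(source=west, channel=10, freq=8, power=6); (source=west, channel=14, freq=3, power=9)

Rule: freq ≥ 26. This holds for each 'In' example and fails for each 'Out' one.
(source=west, channel=10, freq=8, power=6) → freq = 8 → Out. (source=west, channel=14, freq=3, power=9) → freq = 3 → Out.

Out, Out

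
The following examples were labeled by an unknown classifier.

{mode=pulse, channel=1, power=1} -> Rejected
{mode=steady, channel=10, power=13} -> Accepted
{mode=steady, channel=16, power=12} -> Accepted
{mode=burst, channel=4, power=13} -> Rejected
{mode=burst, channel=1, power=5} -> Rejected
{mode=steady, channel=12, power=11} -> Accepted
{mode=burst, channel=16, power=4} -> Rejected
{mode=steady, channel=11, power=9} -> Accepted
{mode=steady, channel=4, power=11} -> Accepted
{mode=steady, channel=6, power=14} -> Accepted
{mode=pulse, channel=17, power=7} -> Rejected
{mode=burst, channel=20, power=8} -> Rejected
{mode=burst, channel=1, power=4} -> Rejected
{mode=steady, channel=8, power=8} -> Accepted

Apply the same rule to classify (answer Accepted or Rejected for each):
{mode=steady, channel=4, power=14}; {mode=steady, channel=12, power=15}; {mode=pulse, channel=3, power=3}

Accepted, Accepted, Rejected

Looking at the examples, the only property every 'Accepted' case has and every 'Rejected' case lacks is: mode is steady.
{mode=steady, channel=4, power=14}: Accepted (mode is steady). {mode=steady, channel=12, power=15}: Accepted (mode is steady). {mode=pulse, channel=3, power=3}: Rejected (mode is pulse).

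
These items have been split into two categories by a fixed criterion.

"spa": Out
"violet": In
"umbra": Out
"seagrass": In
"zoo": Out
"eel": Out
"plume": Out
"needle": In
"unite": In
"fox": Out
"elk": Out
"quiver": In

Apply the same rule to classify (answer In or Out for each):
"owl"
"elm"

A rule that fits every label: has ≥ 3 vowels — true of each 'In' example, false of each 'Out' one.

Out, Out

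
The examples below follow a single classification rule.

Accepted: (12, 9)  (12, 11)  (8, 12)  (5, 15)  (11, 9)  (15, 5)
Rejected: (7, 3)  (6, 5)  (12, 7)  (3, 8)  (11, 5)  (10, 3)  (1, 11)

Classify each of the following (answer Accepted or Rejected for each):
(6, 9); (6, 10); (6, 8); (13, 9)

Rule: sum ≥ 20. This holds for each 'Accepted' example and fails for each 'Rejected' one.
(6, 9): 6+9 = 15 — does not fit, so Rejected. (6, 10): 6+10 = 16 — does not fit, so Rejected. (6, 8): 6+8 = 14 — does not fit, so Rejected. (13, 9): 13+9 = 22 — has this property, so Accepted.

Rejected, Rejected, Rejected, Accepted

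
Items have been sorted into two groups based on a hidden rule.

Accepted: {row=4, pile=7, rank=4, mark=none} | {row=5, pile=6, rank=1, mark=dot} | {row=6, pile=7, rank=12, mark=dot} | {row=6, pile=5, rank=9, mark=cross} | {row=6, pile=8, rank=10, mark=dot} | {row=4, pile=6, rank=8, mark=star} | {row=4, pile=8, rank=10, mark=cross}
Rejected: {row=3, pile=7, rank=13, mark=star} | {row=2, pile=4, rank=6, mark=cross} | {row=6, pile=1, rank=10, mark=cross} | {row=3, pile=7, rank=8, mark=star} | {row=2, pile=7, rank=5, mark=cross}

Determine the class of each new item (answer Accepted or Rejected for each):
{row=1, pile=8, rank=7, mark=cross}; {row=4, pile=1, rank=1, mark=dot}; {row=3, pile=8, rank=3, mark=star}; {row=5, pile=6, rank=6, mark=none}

Rejected, Rejected, Rejected, Accepted

'Accepted' ⟺ row ≥ 4 AND pile ≥ 4.
{row=1, pile=8, rank=7, mark=cross} — row = 1, pile = 8, hence Rejected.
{row=4, pile=1, rank=1, mark=dot} — row = 4, pile = 1, hence Rejected.
{row=3, pile=8, rank=3, mark=star} — row = 3, pile = 8, hence Rejected.
{row=5, pile=6, rank=6, mark=none} — row = 5, pile = 6, hence Accepted.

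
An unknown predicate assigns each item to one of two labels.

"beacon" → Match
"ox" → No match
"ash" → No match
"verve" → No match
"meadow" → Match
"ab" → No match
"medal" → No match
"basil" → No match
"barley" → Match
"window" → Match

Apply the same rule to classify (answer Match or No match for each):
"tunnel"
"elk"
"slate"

Match, No match, No match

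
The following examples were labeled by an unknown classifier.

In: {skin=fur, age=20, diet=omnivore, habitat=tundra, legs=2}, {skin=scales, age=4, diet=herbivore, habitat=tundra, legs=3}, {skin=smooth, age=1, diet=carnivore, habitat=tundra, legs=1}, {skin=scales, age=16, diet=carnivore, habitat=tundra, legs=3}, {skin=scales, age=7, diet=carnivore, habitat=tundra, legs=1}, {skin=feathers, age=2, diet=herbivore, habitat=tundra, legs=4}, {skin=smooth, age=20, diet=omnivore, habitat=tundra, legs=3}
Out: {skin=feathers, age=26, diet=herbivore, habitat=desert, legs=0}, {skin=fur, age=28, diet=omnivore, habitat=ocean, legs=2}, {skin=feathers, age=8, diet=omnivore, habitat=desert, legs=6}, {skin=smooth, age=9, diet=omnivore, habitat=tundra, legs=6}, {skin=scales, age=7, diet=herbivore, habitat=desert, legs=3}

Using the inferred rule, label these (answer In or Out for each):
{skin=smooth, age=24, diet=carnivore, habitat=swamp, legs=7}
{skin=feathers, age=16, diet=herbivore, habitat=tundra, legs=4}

The classifier is using: habitat is tundra AND legs ≤ 4.
{skin=smooth, age=24, diet=carnivore, habitat=swamp, legs=7}: habitat is swamp, legs = 7, does not pass → Out. {skin=feathers, age=16, diet=herbivore, habitat=tundra, legs=4}: habitat is tundra, legs = 4, fits → In.

Out, In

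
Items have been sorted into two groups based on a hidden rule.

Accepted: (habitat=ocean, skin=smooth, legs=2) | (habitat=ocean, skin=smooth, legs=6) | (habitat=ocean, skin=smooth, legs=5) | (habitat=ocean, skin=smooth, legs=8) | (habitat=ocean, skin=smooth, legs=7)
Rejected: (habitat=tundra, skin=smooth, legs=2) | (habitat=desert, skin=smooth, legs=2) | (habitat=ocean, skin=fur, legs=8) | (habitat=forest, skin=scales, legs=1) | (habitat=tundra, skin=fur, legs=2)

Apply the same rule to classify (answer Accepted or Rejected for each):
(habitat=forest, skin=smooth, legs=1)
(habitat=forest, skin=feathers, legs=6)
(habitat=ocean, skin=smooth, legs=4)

Rejected, Rejected, Accepted

All 'Accepted' examples share one property — skin is smooth AND habitat is ocean — and every 'Rejected' example lacks it.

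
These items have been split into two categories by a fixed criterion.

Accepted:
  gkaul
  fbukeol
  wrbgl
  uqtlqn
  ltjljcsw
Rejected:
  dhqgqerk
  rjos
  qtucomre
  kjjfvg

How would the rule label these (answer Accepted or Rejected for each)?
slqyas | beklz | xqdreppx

Accepted, Accepted, Rejected

A rule that fits every label: contains 'l' — true of each 'Accepted' example, false of each 'Rejected' one.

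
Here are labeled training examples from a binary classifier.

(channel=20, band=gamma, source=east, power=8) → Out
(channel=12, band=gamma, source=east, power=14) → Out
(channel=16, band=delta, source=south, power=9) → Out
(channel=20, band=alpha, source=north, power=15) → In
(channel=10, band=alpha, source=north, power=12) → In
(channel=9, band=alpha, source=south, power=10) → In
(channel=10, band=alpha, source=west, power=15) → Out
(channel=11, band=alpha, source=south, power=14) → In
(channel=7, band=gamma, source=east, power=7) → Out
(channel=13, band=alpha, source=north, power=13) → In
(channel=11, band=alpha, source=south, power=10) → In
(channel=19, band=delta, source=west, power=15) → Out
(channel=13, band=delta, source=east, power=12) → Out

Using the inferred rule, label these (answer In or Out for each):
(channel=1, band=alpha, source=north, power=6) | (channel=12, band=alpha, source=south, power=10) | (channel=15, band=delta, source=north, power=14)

In, In, Out

All 'In' examples share one property — band is alpha AND source is not west — and every 'Out' example lacks it.
(channel=1, band=alpha, source=north, power=6): band is alpha, source is north, satisfies this → In. (channel=12, band=alpha, source=south, power=10): band is alpha, source is south, satisfies this → In. (channel=15, band=delta, source=north, power=14): band is delta, source is north, fails the rule → Out.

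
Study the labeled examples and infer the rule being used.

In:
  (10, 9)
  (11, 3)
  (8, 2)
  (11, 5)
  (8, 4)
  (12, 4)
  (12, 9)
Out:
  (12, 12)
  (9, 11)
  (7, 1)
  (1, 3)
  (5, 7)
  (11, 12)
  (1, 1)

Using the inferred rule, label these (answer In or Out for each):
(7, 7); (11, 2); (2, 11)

A rule that fits every label: first > second AND sum ≥ 10 — true of each 'In' example, false of each 'Out' one.

Out, In, Out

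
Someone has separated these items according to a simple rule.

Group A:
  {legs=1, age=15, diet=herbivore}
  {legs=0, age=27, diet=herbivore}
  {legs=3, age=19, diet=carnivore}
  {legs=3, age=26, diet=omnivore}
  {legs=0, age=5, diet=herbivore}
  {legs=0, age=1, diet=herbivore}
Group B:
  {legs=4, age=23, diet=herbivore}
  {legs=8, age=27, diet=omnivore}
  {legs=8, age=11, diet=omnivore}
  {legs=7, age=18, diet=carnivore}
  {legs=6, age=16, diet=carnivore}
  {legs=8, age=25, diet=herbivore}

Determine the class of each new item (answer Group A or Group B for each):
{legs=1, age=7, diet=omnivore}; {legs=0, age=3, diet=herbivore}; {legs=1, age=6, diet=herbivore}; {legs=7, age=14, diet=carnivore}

Group A, Group A, Group A, Group B

The classifier is using: legs ≤ 3.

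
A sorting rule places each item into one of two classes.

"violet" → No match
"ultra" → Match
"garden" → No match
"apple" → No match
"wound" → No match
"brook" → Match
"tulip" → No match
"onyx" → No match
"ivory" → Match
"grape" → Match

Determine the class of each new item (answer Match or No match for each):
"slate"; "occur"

The distinguishing property — odd length AND contains 'r' — holds for all the 'Match' cases and none of the 'No match' cases.
"slate": length 5, no 'r' — does not pass, so No match.
"occur": length 5, has 'r' — matches, so Match.

No match, Match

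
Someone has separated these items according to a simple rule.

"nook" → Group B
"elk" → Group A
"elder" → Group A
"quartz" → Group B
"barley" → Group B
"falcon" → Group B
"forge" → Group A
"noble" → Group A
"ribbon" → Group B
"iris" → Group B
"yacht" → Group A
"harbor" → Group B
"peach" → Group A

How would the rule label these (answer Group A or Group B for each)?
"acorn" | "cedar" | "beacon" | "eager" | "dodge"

Group A, Group A, Group B, Group A, Group A

Looking at the examples, the only property every 'Group A' case has and every 'Group B' case lacks is: odd length.
Group A: "acorn", since length 5. Group A: "cedar", since length 5. Group B: "beacon", since length 6. Group A: "eager", since length 5. Group A: "dodge", since length 5.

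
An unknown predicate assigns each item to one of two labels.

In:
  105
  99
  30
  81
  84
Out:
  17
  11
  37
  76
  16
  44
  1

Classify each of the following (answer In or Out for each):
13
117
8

'In' ⟺ multiple of 3.
13: 13 = 3·4 + 1 — doesn't match, so Out. 117: 117 = 3·39 — checks out, so In. 8: 8 = 3·2 + 2 — doesn't match, so Out.

Out, In, Out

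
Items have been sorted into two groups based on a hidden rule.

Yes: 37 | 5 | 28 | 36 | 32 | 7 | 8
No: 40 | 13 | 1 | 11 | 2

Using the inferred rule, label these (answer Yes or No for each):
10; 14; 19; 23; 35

No, Yes, Yes, Yes, Yes

The rule appears to be: digit sum ≥ 5.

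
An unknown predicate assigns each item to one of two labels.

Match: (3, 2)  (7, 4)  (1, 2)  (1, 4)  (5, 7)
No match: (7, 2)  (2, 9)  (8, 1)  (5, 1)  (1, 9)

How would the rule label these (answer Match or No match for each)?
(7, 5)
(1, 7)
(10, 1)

Match, No match, No match

The classifier is using: |first − second| ≤ 3.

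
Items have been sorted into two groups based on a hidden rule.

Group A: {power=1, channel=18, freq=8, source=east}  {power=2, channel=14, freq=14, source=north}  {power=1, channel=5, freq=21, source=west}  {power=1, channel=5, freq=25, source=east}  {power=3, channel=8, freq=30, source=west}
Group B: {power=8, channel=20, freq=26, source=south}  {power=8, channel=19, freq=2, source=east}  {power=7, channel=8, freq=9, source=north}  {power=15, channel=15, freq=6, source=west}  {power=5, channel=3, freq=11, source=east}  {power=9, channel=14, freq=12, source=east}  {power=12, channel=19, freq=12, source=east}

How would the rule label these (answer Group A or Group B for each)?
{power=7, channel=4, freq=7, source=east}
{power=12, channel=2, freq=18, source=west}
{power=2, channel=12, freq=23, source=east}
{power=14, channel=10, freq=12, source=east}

Group B, Group B, Group A, Group B

Rule: power ≤ 3. This holds for each 'Group A' example and fails for each 'Group B' one.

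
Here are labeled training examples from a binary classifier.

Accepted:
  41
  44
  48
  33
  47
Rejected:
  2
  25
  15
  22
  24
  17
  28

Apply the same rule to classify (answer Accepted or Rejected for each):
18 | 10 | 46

Rejected, Rejected, Accepted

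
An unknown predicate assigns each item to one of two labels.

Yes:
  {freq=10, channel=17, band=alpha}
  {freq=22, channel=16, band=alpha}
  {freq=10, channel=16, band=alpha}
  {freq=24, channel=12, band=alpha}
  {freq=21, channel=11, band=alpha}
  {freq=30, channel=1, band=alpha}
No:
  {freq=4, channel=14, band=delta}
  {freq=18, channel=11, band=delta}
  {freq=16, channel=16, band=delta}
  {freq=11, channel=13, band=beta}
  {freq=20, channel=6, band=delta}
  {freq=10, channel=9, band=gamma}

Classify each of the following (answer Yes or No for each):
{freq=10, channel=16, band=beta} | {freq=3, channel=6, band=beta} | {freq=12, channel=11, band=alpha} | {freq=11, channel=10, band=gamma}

No, No, Yes, No

The distinguishing property — band is alpha — holds for all the 'Yes' cases and none of the 'No' cases.
{freq=10, channel=16, band=beta}: band is beta, doesn't qualify → No.
{freq=3, channel=6, band=beta}: band is beta, doesn't qualify → No.
{freq=12, channel=11, band=alpha}: band is alpha, passes → Yes.
{freq=11, channel=10, band=gamma}: band is gamma, doesn't qualify → No.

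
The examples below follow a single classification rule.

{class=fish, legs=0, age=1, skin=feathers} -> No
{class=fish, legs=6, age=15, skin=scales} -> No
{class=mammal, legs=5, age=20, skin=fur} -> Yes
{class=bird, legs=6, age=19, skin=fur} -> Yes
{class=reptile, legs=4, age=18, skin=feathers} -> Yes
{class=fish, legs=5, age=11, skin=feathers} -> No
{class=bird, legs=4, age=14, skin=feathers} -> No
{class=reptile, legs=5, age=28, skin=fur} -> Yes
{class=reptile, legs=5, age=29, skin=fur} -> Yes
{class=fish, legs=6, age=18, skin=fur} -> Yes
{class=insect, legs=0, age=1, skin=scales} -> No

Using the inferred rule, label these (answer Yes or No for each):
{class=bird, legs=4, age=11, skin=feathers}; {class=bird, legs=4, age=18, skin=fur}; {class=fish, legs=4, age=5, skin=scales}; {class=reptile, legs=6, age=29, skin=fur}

No, Yes, No, Yes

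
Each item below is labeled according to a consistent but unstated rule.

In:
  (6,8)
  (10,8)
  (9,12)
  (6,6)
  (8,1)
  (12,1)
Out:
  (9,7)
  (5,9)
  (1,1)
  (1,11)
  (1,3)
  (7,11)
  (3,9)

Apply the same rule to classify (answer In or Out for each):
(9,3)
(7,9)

One predicate separates the groups cleanly: product is even.
(9,3) — 9·3 = 27, hence Out. (7,9) — 7·9 = 63, hence Out.

Out, Out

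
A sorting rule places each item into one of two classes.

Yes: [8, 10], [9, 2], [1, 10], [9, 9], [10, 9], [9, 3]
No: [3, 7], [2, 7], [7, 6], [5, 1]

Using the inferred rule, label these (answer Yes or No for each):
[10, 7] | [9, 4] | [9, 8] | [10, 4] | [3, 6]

Yes, Yes, Yes, Yes, No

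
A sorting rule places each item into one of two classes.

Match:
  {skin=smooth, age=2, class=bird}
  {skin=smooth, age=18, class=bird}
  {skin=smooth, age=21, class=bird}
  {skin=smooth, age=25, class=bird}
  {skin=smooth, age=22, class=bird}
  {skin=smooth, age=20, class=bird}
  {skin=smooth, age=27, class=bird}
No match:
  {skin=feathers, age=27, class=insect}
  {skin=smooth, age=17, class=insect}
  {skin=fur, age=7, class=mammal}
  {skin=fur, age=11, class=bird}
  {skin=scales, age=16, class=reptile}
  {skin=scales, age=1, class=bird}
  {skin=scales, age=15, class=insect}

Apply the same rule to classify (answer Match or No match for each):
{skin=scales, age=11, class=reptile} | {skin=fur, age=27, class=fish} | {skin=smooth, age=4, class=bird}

No match, No match, Match

The simplest hypothesis consistent with all the labels is: skin is smooth AND class is bird.
{skin=scales, age=11, class=reptile}: skin is scales, class is reptile, fails the rule → No match.
{skin=fur, age=27, class=fish}: skin is fur, class is fish, fails the rule → No match.
{skin=smooth, age=4, class=bird}: skin is smooth, class is bird, satisfies this → Match.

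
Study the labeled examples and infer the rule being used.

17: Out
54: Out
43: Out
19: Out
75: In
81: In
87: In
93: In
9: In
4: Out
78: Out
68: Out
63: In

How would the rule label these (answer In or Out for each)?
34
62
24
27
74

Out, Out, Out, In, Out

Looking at the examples, the only property every 'In' case has and every 'Out' case lacks is: ≡ 3 (mod 6).
34 — 34 mod 6 = 4, hence Out.
62 — 62 mod 6 = 2, hence Out.
24 — 24 mod 6 = 0, hence Out.
27 — 27 mod 6 = 3, hence In.
74 — 74 mod 6 = 2, hence Out.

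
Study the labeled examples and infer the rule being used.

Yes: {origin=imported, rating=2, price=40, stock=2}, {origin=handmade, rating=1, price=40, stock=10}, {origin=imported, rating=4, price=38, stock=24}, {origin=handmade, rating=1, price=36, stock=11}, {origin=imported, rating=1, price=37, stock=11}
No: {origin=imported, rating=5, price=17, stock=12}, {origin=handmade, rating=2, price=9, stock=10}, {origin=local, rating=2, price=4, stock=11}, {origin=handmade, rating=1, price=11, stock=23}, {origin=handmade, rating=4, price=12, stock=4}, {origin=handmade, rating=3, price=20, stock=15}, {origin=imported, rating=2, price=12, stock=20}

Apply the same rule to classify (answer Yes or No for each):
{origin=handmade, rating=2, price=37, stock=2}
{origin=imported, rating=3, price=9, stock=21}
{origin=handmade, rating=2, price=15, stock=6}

The classifier is using: price ≥ 36.
{origin=handmade, rating=2, price=37, stock=2}: price = 37, qualifies → Yes. {origin=imported, rating=3, price=9, stock=21}: price = 9, fails this test → No. {origin=handmade, rating=2, price=15, stock=6}: price = 15, fails this test → No.

Yes, No, No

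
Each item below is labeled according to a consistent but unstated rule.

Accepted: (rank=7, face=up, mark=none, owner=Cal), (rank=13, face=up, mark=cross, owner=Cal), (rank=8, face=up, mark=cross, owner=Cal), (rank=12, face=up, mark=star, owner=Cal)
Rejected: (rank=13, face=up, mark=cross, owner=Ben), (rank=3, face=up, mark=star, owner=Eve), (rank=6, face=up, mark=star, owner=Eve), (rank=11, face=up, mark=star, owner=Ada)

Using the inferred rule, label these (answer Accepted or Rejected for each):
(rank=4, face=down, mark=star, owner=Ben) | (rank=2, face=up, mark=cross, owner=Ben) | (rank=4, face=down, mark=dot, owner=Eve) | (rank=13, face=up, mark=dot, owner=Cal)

Rejected, Rejected, Rejected, Accepted

'Accepted' ⟺ owner is Cal.
(rank=4, face=down, mark=star, owner=Ben): owner is Ben, does not fit → Rejected. (rank=2, face=up, mark=cross, owner=Ben): owner is Ben, does not fit → Rejected. (rank=4, face=down, mark=dot, owner=Eve): owner is Eve, does not fit → Rejected. (rank=13, face=up, mark=dot, owner=Cal): owner is Cal, qualifies → Accepted.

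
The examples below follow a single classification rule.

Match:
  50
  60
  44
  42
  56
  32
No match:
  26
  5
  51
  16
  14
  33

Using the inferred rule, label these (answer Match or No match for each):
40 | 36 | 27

A rule that fits every label: even AND at least 32 — true of each 'Match' example, false of each 'No match' one.
40 → 40 is even, 40 ≥ 32 → Match.
36 → 36 is even, 36 ≥ 32 → Match.
27 → 27 is odd, 27 < 32 → No match.

Match, Match, No match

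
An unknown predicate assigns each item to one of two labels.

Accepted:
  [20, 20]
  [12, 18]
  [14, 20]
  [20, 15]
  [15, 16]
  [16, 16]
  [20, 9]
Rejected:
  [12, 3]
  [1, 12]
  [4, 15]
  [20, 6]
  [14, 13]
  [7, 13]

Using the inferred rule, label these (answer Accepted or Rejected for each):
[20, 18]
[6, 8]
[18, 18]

The simplest hypothesis consistent with all the labels is: sum ≥ 29.
[20, 18]: 20+18 = 38, fits → Accepted.
[6, 8]: 6+8 = 14, lacks this property → Rejected.
[18, 18]: 18+18 = 36, fits → Accepted.

Accepted, Rejected, Accepted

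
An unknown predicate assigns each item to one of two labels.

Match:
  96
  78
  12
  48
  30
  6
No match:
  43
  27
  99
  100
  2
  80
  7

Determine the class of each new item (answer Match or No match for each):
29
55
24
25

No match, No match, Match, No match

Looking at the examples, the only property every 'Match' case has and every 'No match' case lacks is: multiple of 6.
29: 29 = 6·4 + 5, does not fit → No match. 55: 55 = 6·9 + 1, does not fit → No match. 24: 24 = 6·4, qualifies → Match. 25: 25 = 6·4 + 1, does not fit → No match.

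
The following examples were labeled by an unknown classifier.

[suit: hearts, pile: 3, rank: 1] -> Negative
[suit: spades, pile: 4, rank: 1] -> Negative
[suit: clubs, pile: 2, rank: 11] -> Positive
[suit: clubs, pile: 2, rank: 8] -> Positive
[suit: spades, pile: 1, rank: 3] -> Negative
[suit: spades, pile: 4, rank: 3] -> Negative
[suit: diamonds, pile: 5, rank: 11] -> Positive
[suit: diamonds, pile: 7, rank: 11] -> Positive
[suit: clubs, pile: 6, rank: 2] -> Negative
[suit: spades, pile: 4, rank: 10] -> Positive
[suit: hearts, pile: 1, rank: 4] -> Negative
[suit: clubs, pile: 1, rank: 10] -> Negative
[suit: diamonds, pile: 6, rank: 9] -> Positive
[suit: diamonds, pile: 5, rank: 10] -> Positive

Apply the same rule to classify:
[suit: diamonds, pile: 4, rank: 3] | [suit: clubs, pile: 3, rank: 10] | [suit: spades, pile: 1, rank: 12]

Negative, Positive, Negative

Rule: pile ≥ 2 AND rank ≥ 4. This holds for each 'Positive' example and fails for each 'Negative' one.
[suit: diamonds, pile: 4, rank: 3] → pile = 4, rank = 3 → Negative. [suit: clubs, pile: 3, rank: 10] → pile = 3, rank = 10 → Positive. [suit: spades, pile: 1, rank: 12] → pile = 1, rank = 12 → Negative.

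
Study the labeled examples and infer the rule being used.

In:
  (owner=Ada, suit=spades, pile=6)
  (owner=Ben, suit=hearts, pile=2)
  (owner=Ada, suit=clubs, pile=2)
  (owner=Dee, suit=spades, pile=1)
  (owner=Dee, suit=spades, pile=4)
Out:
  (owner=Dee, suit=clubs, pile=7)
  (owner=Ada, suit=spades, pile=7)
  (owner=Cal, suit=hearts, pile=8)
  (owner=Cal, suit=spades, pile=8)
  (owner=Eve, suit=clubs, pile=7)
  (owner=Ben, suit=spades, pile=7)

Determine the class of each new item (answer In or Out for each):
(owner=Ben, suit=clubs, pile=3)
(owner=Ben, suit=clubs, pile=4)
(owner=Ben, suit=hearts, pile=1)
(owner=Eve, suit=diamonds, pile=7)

In, In, In, Out

'In' ⟺ pile ≤ 6.
(owner=Ben, suit=clubs, pile=3) — pile = 3, hence In. (owner=Ben, suit=clubs, pile=4) — pile = 4, hence In. (owner=Ben, suit=hearts, pile=1) — pile = 1, hence In. (owner=Eve, suit=diamonds, pile=7) — pile = 7, hence Out.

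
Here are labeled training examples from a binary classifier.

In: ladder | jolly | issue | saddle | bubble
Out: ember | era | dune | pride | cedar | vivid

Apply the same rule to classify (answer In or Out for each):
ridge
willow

Out, In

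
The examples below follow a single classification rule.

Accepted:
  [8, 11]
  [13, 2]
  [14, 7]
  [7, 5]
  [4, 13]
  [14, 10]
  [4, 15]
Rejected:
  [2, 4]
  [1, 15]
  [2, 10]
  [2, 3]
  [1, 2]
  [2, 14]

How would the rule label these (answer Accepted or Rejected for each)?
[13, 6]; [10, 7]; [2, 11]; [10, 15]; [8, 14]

The pattern is that an item is 'Accepted' exactly when: first ≥ 3.
[13, 6] → first 13 → Accepted.
[10, 7] → first 10 → Accepted.
[2, 11] → first 2 → Rejected.
[10, 15] → first 10 → Accepted.
[8, 14] → first 8 → Accepted.

Accepted, Accepted, Rejected, Accepted, Accepted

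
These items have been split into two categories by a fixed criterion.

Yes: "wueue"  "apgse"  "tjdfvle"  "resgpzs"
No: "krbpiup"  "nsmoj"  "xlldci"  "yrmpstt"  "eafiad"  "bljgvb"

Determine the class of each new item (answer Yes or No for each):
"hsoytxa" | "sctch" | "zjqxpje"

No, No, Yes

The classifier is using: odd length AND contains 'e'.
"hsoytxa": length 7, no 'e' — lacks this property, so No. "sctch": length 5, no 'e' — lacks this property, so No. "zjqxpje": length 7, has 'e' — passes, so Yes.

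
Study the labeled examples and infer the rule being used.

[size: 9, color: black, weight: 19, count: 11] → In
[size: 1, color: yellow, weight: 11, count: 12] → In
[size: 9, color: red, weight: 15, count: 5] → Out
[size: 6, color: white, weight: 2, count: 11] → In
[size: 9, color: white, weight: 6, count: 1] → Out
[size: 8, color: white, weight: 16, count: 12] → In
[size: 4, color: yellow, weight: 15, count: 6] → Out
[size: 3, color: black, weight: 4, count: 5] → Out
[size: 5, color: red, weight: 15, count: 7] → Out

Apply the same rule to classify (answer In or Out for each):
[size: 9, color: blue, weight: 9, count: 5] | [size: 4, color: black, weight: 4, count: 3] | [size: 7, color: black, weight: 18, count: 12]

Out, Out, In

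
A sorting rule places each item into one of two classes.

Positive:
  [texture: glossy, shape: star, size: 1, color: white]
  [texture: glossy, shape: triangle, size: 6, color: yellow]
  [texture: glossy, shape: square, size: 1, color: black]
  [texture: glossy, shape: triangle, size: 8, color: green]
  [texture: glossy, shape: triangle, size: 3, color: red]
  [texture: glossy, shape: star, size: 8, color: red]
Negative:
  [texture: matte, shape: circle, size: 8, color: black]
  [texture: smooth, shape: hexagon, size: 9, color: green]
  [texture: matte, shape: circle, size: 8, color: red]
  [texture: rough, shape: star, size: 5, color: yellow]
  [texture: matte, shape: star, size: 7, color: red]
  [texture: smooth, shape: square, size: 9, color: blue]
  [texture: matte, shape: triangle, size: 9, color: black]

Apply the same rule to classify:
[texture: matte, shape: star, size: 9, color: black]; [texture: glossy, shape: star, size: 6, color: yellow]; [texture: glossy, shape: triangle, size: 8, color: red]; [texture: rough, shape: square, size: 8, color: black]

Negative, Positive, Positive, Negative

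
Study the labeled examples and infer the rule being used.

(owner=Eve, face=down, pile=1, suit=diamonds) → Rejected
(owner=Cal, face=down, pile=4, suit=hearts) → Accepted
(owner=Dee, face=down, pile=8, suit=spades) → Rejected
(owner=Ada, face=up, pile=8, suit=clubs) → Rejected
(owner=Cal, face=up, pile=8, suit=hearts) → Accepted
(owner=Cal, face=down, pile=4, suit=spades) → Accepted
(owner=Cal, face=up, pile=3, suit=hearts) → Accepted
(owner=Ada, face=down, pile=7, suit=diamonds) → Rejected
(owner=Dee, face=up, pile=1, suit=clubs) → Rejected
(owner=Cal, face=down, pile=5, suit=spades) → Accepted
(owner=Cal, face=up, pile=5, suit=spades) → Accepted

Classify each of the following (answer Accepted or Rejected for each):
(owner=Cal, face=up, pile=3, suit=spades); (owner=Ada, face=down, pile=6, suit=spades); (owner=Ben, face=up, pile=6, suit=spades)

Accepted, Rejected, Rejected

Looking at the examples, the only property every 'Accepted' case has and every 'Rejected' case lacks is: owner is Cal.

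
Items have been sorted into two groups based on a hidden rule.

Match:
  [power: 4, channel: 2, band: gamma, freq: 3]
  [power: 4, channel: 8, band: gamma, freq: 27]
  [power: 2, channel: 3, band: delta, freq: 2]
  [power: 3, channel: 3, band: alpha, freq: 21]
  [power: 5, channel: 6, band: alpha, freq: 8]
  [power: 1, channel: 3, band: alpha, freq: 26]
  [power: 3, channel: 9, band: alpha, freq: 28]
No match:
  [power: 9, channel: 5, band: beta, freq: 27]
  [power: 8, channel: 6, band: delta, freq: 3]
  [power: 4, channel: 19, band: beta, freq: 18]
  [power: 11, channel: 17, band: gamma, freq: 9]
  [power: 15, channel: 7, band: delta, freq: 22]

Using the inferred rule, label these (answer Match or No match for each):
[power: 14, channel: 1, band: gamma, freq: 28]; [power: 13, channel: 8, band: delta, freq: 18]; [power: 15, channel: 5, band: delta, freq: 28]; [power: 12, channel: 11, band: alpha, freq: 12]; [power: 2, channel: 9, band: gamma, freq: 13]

The simplest hypothesis consistent with all the labels is: power ≤ 5 AND channel ≤ 9.
[power: 14, channel: 1, band: gamma, freq: 28]: power = 14, channel = 1 — fails the rule, so No match. [power: 13, channel: 8, band: delta, freq: 18]: power = 13, channel = 8 — fails the rule, so No match. [power: 15, channel: 5, band: delta, freq: 28]: power = 15, channel = 5 — fails the rule, so No match. [power: 12, channel: 11, band: alpha, freq: 12]: power = 12, channel = 11 — fails the rule, so No match. [power: 2, channel: 9, band: gamma, freq: 13]: power = 2, channel = 9 — fits, so Match.

No match, No match, No match, No match, Match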